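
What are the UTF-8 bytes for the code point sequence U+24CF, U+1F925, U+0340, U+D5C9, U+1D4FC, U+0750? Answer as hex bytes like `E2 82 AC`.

E2 93 8F F0 9F A4 A5 CD 80 ED 97 89 F0 9D 93 BC DD 90

U+24CF: 3-byte form → E2 93 8F.
U+1F925: 4-byte form → F0 9F A4 A5.
U+0340: 2-byte form → CD 80.
U+D5C9: 3-byte form → ED 97 89.
U+1D4FC: 4-byte form → F0 9D 93 BC.
U+0750: 2-byte form → DD 90.
Concatenated (18 bytes): E2 93 8F F0 9F A4 A5 CD 80 ED 97 89 F0 9D 93 BC DD 90.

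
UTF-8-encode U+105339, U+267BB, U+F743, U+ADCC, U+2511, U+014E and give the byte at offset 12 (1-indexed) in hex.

1-indexed offset 12 is 0-indexed offset 11.
U+105339 → 4-byte form F4 85 8C B9 at offsets 0–3.
U+267BB → 4-byte form F0 A6 9E BB at offsets 4–7.
U+F743 → 3-byte form EF 9D 83 at offsets 8–10.
U+ADCC → 3-byte form EA B7 8C at offsets 11–13.
Offset 11 falls in char 4's range; it's byte 1 of EA B7 8C = 0xEA.

0xEA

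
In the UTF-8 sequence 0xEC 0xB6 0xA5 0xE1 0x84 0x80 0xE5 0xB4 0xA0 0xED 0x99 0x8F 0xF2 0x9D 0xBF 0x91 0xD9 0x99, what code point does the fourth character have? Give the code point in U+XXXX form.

U+D64F

Offset 0: leading byte 0xEC = 11101100 → 3-byte char #1 = EC B6 A5.
Offset 3: leading byte 0xE1 = 11100001 → 3-byte char #2 = E1 84 80.
Offset 6: leading byte 0xE5 = 11100101 → 3-byte char #3 = E5 B4 A0.
Offset 9: leading byte 0xED = 11101101 → 3-byte char #4 = ED 99 8F.
Leading byte 0xED = 11101101 matches 1110xxxx → 3-byte sequence.
Byte 1: 0xED = 11101101, payload 1101 (4 bits).
Byte 2: 0x99 = 10011001 (10xxxxxx ✓), payload 011001.
Byte 3: 0x8F = 10001111 (10xxxxxx ✓), payload 001111.
Concatenate: 1101011001001111 = 0xD64F (16 bits → U+D64F).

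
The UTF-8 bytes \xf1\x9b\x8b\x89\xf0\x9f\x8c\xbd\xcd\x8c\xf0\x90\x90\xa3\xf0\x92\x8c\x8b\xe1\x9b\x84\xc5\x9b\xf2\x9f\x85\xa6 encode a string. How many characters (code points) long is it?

8

Byte at offset 0: 0xF1 = 11110001 → 4-byte char (#1). Advance 4.
Byte at offset 4: 0xF0 = 11110000 → 4-byte char (#2). Advance 4.
Byte at offset 8: 0xCD = 11001101 → 2-byte char (#3). Advance 2.
Byte at offset 10: 0xF0 = 11110000 → 4-byte char (#4). Advance 4.
Byte at offset 14: 0xF0 = 11110000 → 4-byte char (#5). Advance 4.
Byte at offset 18: 0xE1 = 11100001 → 3-byte char (#6). Advance 3.
Byte at offset 21: 0xC5 = 11000101 → 2-byte char (#7). Advance 2.
Byte at offset 23: 0xF2 = 11110010 → 4-byte char (#8). Advance 4.
Reached end at offset 27 after 8 code points.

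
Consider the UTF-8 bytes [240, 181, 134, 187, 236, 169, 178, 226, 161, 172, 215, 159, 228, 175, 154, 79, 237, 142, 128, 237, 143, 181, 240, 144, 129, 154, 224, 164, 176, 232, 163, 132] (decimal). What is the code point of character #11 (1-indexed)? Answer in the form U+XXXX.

Offset 0: leading byte 0xF0 = 11110000 → 4-byte char #1 = F0 B5 86 BB.
Offset 4: leading byte 0xEC = 11101100 → 3-byte char #2 = EC A9 B2.
Offset 7: leading byte 0xE2 = 11100010 → 3-byte char #3 = E2 A1 AC.
Offset 10: leading byte 0xD7 = 11010111 → 2-byte char #4 = D7 9F.
Offset 12: leading byte 0xE4 = 11100100 → 3-byte char #5 = E4 AF 9A.
Offset 15: leading byte 0x4F = 01001111 → 1-byte char #6 = 4F.
Offset 16: leading byte 0xED = 11101101 → 3-byte char #7 = ED 8E 80.
Offset 19: leading byte 0xED = 11101101 → 3-byte char #8 = ED 8F B5.
Offset 22: leading byte 0xF0 = 11110000 → 4-byte char #9 = F0 90 81 9A.
Offset 26: leading byte 0xE0 = 11100000 → 3-byte char #10 = E0 A4 B0.
Offset 29: leading byte 0xE8 = 11101000 → 3-byte char #11 = E8 A3 84.
Leading byte 0xE8 = 11101000 matches 1110xxxx → 3-byte sequence.
Byte 1: 0xE8 = 11101000, payload 1000 (4 bits).
Byte 2: 0xA3 = 10100011 (10xxxxxx ✓), payload 100011.
Byte 3: 0x84 = 10000100 (10xxxxxx ✓), payload 000100.
Concatenate: 1000100011000100 = 0x88C4 (16 bits → U+88C4).

U+88C4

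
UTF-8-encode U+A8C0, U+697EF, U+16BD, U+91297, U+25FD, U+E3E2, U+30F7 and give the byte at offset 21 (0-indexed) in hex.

0x83

U+A8C0 → 3-byte form EA A3 80 at offsets 0–2.
U+697EF → 4-byte form F1 A9 9F AF at offsets 3–6.
U+16BD → 3-byte form E1 9A BD at offsets 7–9.
U+91297 → 4-byte form F2 91 8A 97 at offsets 10–13.
U+25FD → 3-byte form E2 97 BD at offsets 14–16.
U+E3E2 → 3-byte form EE 8F A2 at offsets 17–19.
U+30F7 → 3-byte form E3 83 B7 at offsets 20–22.
Offset 21 falls in char 7's range; it's byte 2 of E3 83 B7 = 0x83.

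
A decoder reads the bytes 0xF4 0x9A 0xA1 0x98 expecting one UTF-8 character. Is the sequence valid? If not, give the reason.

invalid (encodes a value above U+10FFFF)

Leading byte 0xF4 = 11110100 → 4-byte form.
Payload = 0x11A858, which exceeds U+10FFFF, the maximum Unicode code point. (Leading bytes F5–FF, or F4 followed by ≥ 0x90, are invalid.)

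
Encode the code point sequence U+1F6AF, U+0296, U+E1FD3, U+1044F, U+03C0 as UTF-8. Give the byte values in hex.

F0 9F 9A AF CA 96 F3 A1 BF 93 F0 90 91 8F CF 80

U+1F6AF: 4-byte form → F0 9F 9A AF.
U+0296: 2-byte form → CA 96.
U+E1FD3: 4-byte form → F3 A1 BF 93.
U+1044F: 4-byte form → F0 90 91 8F.
U+03C0: 2-byte form → CF 80.
Concatenated (16 bytes): F0 9F 9A AF CA 96 F3 A1 BF 93 F0 90 91 8F CF 80.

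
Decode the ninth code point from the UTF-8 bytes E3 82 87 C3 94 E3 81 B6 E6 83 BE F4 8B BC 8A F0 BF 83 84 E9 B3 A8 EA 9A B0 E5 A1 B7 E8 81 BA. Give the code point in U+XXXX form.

U+5877

Offset 0: leading byte 0xE3 = 11100011 → 3-byte char #1 = E3 82 87.
Offset 3: leading byte 0xC3 = 11000011 → 2-byte char #2 = C3 94.
Offset 5: leading byte 0xE3 = 11100011 → 3-byte char #3 = E3 81 B6.
Offset 8: leading byte 0xE6 = 11100110 → 3-byte char #4 = E6 83 BE.
Offset 11: leading byte 0xF4 = 11110100 → 4-byte char #5 = F4 8B BC 8A.
Offset 15: leading byte 0xF0 = 11110000 → 4-byte char #6 = F0 BF 83 84.
Offset 19: leading byte 0xE9 = 11101001 → 3-byte char #7 = E9 B3 A8.
Offset 22: leading byte 0xEA = 11101010 → 3-byte char #8 = EA 9A B0.
Offset 25: leading byte 0xE5 = 11100101 → 3-byte char #9 = E5 A1 B7.
Leading byte 0xE5 = 11100101 matches 1110xxxx → 3-byte sequence.
Byte 1: 0xE5 = 11100101, payload 0101 (4 bits).
Byte 2: 0xA1 = 10100001 (10xxxxxx ✓), payload 100001.
Byte 3: 0xB7 = 10110111 (10xxxxxx ✓), payload 110111.
Concatenate: 0101100001110111 = 0x5877 (16 bits → U+5877).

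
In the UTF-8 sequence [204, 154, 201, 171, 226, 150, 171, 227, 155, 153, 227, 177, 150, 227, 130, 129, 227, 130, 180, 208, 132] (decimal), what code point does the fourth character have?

U+36D9

Offset 0: leading byte 0xCC = 11001100 → 2-byte char #1 = CC 9A.
Offset 2: leading byte 0xC9 = 11001001 → 2-byte char #2 = C9 AB.
Offset 4: leading byte 0xE2 = 11100010 → 3-byte char #3 = E2 96 AB.
Offset 7: leading byte 0xE3 = 11100011 → 3-byte char #4 = E3 9B 99.
Leading byte 0xE3 = 11100011 matches 1110xxxx → 3-byte sequence.
Byte 1: 0xE3 = 11100011, payload 0011 (4 bits).
Byte 2: 0x9B = 10011011 (10xxxxxx ✓), payload 011011.
Byte 3: 0x99 = 10011001 (10xxxxxx ✓), payload 011001.
Concatenate: 0011011011011001 = 0x36D9 (16 bits → U+36D9).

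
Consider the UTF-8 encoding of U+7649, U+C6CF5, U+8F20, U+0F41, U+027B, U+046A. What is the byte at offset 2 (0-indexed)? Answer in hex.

U+7649 → 3-byte form E7 99 89 at offsets 0–2.
Offset 2 falls in char 1's range; it's byte 3 of E7 99 89 = 0x89.

0x89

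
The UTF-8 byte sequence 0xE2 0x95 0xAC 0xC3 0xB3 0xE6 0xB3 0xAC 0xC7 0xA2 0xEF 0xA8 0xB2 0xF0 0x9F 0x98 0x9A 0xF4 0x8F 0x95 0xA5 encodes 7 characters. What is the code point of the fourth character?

Offset 0: leading byte 0xE2 = 11100010 → 3-byte char #1 = E2 95 AC.
Offset 3: leading byte 0xC3 = 11000011 → 2-byte char #2 = C3 B3.
Offset 5: leading byte 0xE6 = 11100110 → 3-byte char #3 = E6 B3 AC.
Offset 8: leading byte 0xC7 = 11000111 → 2-byte char #4 = C7 A2.
Leading byte 0xC7 = 11000111 matches 110xxxxx → 2-byte sequence.
Byte 1: 0xC7 = 11000111, payload 00111 (5 bits).
Byte 2: 0xA2 = 10100010 (10xxxxxx ✓), payload 100010.
Concatenate: 00111100010 = 0x1E2 (11 bits → U+01E2).

U+01E2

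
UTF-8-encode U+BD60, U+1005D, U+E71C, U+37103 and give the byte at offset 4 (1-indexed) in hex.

1-indexed offset 4 is 0-indexed offset 3.
U+BD60 → 3-byte form EB B5 A0 at offsets 0–2.
U+1005D → 4-byte form F0 90 81 9D at offsets 3–6.
Offset 3 falls in char 2's range; it's byte 1 of F0 90 81 9D = 0xF0.

0xF0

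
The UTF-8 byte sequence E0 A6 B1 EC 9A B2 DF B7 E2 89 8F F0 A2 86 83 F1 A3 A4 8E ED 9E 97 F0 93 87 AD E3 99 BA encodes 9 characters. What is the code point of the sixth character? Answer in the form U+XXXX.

U+6390E

Offset 0: leading byte 0xE0 = 11100000 → 3-byte char #1 = E0 A6 B1.
Offset 3: leading byte 0xEC = 11101100 → 3-byte char #2 = EC 9A B2.
Offset 6: leading byte 0xDF = 11011111 → 2-byte char #3 = DF B7.
Offset 8: leading byte 0xE2 = 11100010 → 3-byte char #4 = E2 89 8F.
Offset 11: leading byte 0xF0 = 11110000 → 4-byte char #5 = F0 A2 86 83.
Offset 15: leading byte 0xF1 = 11110001 → 4-byte char #6 = F1 A3 A4 8E.
Leading byte 0xF1 = 11110001 matches 11110xxx → 4-byte sequence.
Byte 1: 0xF1 = 11110001, payload 001 (3 bits).
Byte 2: 0xA3 = 10100011 (10xxxxxx ✓), payload 100011.
Byte 3: 0xA4 = 10100100 (10xxxxxx ✓), payload 100100.
Byte 4: 0x8E = 10001110 (10xxxxxx ✓), payload 001110.
Concatenate: 001100011100100001110 = 0x6390E (21 bits → U+6390E).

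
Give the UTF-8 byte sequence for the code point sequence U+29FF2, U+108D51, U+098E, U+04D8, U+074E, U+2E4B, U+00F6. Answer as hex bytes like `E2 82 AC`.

U+29FF2: 4-byte form → F0 A9 BF B2.
U+108D51: 4-byte form → F4 88 B5 91.
U+098E: 3-byte form → E0 A6 8E.
U+04D8: 2-byte form → D3 98.
U+074E: 2-byte form → DD 8E.
U+2E4B: 3-byte form → E2 B9 8B.
U+00F6: 2-byte form → C3 B6.
Concatenated (20 bytes): F0 A9 BF B2 F4 88 B5 91 E0 A6 8E D3 98 DD 8E E2 B9 8B C3 B6.

F0 A9 BF B2 F4 88 B5 91 E0 A6 8E D3 98 DD 8E E2 B9 8B C3 B6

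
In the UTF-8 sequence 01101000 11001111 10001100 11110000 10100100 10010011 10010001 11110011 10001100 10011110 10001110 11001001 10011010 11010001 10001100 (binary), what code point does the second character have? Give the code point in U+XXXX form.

Offset 0: leading byte 0x68 = 01101000 → 1-byte char #1 = 68.
Offset 1: leading byte 0xCF = 11001111 → 2-byte char #2 = CF 8C.
Leading byte 0xCF = 11001111 matches 110xxxxx → 2-byte sequence.
Byte 1: 0xCF = 11001111, payload 01111 (5 bits).
Byte 2: 0x8C = 10001100 (10xxxxxx ✓), payload 001100.
Concatenate: 01111001100 = 0x3CC (11 bits → U+03CC).

U+03CC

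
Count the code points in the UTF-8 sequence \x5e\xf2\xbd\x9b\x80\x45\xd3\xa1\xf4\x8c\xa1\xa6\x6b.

Byte at offset 0: 0x5E = 01011110 → 1-byte char (#1). Advance 1.
Byte at offset 1: 0xF2 = 11110010 → 4-byte char (#2). Advance 4.
Byte at offset 5: 0x45 = 01000101 → 1-byte char (#3). Advance 1.
Byte at offset 6: 0xD3 = 11010011 → 2-byte char (#4). Advance 2.
Byte at offset 8: 0xF4 = 11110100 → 4-byte char (#5). Advance 4.
Byte at offset 12: 0x6B = 01101011 → 1-byte char (#6). Advance 1.
Reached end at offset 13 after 6 code points.

6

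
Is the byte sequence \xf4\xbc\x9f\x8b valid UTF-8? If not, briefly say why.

Leading byte 0xF4 = 11110100 → 4-byte form.
Payload = 0x13C7CB, which exceeds U+10FFFF, the maximum Unicode code point. (Leading bytes F5–FF, or F4 followed by ≥ 0x90, are invalid.)

invalid (encodes a value above U+10FFFF)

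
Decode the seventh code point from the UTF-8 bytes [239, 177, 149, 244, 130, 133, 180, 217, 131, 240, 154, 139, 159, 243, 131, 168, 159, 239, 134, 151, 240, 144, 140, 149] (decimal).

U+10315

Offset 0: leading byte 0xEF = 11101111 → 3-byte char #1 = EF B1 95.
Offset 3: leading byte 0xF4 = 11110100 → 4-byte char #2 = F4 82 85 B4.
Offset 7: leading byte 0xD9 = 11011001 → 2-byte char #3 = D9 83.
Offset 9: leading byte 0xF0 = 11110000 → 4-byte char #4 = F0 9A 8B 9F.
Offset 13: leading byte 0xF3 = 11110011 → 4-byte char #5 = F3 83 A8 9F.
Offset 17: leading byte 0xEF = 11101111 → 3-byte char #6 = EF 86 97.
Offset 20: leading byte 0xF0 = 11110000 → 4-byte char #7 = F0 90 8C 95.
Leading byte 0xF0 = 11110000 matches 11110xxx → 4-byte sequence.
Byte 1: 0xF0 = 11110000, payload 000 (3 bits).
Byte 2: 0x90 = 10010000 (10xxxxxx ✓), payload 010000.
Byte 3: 0x8C = 10001100 (10xxxxxx ✓), payload 001100.
Byte 4: 0x95 = 10010101 (10xxxxxx ✓), payload 010101.
Concatenate: 000010000001100010101 = 0x10315 (21 bits → U+10315).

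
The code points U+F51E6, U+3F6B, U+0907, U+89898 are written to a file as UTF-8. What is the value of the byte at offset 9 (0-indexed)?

0x87

U+F51E6 → 4-byte form F3 B5 87 A6 at offsets 0–3.
U+3F6B → 3-byte form E3 BD AB at offsets 4–6.
U+0907 → 3-byte form E0 A4 87 at offsets 7–9.
Offset 9 falls in char 3's range; it's byte 3 of E0 A4 87 = 0x87.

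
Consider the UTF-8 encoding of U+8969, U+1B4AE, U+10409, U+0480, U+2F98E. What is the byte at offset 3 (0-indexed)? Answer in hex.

0xF0

U+8969 → 3-byte form E8 A5 A9 at offsets 0–2.
U+1B4AE → 4-byte form F0 9B 92 AE at offsets 3–6.
Offset 3 falls in char 2's range; it's byte 1 of F0 9B 92 AE = 0xF0.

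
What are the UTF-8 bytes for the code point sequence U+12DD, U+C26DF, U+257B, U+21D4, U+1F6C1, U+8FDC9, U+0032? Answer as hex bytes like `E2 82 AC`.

E1 8B 9D F3 82 9B 9F E2 95 BB E2 87 94 F0 9F 9B 81 F2 8F B7 89 32

U+12DD: 3-byte form → E1 8B 9D.
U+C26DF: 4-byte form → F3 82 9B 9F.
U+257B: 3-byte form → E2 95 BB.
U+21D4: 3-byte form → E2 87 94.
U+1F6C1: 4-byte form → F0 9F 9B 81.
U+8FDC9: 4-byte form → F2 8F B7 89.
U+0032: 1-byte form → 32.
Concatenated (22 bytes): E1 8B 9D F3 82 9B 9F E2 95 BB E2 87 94 F0 9F 9B 81 F2 8F B7 89 32.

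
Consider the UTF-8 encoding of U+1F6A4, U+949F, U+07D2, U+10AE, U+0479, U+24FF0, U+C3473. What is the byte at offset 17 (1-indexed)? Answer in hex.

0xBF

1-indexed offset 17 is 0-indexed offset 16.
U+1F6A4 → 4-byte form F0 9F 9A A4 at offsets 0–3.
U+949F → 3-byte form E9 92 9F at offsets 4–6.
U+07D2 → 2-byte form DF 92 at offsets 7–8.
U+10AE → 3-byte form E1 82 AE at offsets 9–11.
U+0479 → 2-byte form D1 B9 at offsets 12–13.
U+24FF0 → 4-byte form F0 A4 BF B0 at offsets 14–17.
Offset 16 falls in char 6's range; it's byte 3 of F0 A4 BF B0 = 0xBF.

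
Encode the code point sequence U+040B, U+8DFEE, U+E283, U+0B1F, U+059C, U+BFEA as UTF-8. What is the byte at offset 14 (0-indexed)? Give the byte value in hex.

0xEB

U+040B → 2-byte form D0 8B at offsets 0–1.
U+8DFEE → 4-byte form F2 8D BF AE at offsets 2–5.
U+E283 → 3-byte form EE 8A 83 at offsets 6–8.
U+0B1F → 3-byte form E0 AC 9F at offsets 9–11.
U+059C → 2-byte form D6 9C at offsets 12–13.
U+BFEA → 3-byte form EB BF AA at offsets 14–16.
Offset 14 falls in char 6's range; it's byte 1 of EB BF AA = 0xEB.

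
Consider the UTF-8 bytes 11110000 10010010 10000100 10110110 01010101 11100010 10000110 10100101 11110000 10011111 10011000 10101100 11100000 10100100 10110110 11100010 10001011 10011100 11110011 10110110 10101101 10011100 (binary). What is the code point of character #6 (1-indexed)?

Offset 0: leading byte 0xF0 = 11110000 → 4-byte char #1 = F0 92 84 B6.
Offset 4: leading byte 0x55 = 01010101 → 1-byte char #2 = 55.
Offset 5: leading byte 0xE2 = 11100010 → 3-byte char #3 = E2 86 A5.
Offset 8: leading byte 0xF0 = 11110000 → 4-byte char #4 = F0 9F 98 AC.
Offset 12: leading byte 0xE0 = 11100000 → 3-byte char #5 = E0 A4 B6.
Offset 15: leading byte 0xE2 = 11100010 → 3-byte char #6 = E2 8B 9C.
Leading byte 0xE2 = 11100010 matches 1110xxxx → 3-byte sequence.
Byte 1: 0xE2 = 11100010, payload 0010 (4 bits).
Byte 2: 0x8B = 10001011 (10xxxxxx ✓), payload 001011.
Byte 3: 0x9C = 10011100 (10xxxxxx ✓), payload 011100.
Concatenate: 0010001011011100 = 0x22DC (16 bits → U+22DC).

U+22DC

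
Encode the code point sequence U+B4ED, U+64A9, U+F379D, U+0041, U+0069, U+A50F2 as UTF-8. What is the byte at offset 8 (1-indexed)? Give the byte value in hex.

1-indexed offset 8 is 0-indexed offset 7.
U+B4ED → 3-byte form EB 93 AD at offsets 0–2.
U+64A9 → 3-byte form E6 92 A9 at offsets 3–5.
U+F379D → 4-byte form F3 B3 9E 9D at offsets 6–9.
Offset 7 falls in char 3's range; it's byte 2 of F3 B3 9E 9D = 0xB3.

0xB3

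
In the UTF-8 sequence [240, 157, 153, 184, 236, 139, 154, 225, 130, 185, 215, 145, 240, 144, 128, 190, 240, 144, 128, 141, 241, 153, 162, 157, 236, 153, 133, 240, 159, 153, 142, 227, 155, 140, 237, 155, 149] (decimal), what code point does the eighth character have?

Offset 0: leading byte 0xF0 = 11110000 → 4-byte char #1 = F0 9D 99 B8.
Offset 4: leading byte 0xEC = 11101100 → 3-byte char #2 = EC 8B 9A.
Offset 7: leading byte 0xE1 = 11100001 → 3-byte char #3 = E1 82 B9.
Offset 10: leading byte 0xD7 = 11010111 → 2-byte char #4 = D7 91.
Offset 12: leading byte 0xF0 = 11110000 → 4-byte char #5 = F0 90 80 BE.
Offset 16: leading byte 0xF0 = 11110000 → 4-byte char #6 = F0 90 80 8D.
Offset 20: leading byte 0xF1 = 11110001 → 4-byte char #7 = F1 99 A2 9D.
Offset 24: leading byte 0xEC = 11101100 → 3-byte char #8 = EC 99 85.
Leading byte 0xEC = 11101100 matches 1110xxxx → 3-byte sequence.
Byte 1: 0xEC = 11101100, payload 1100 (4 bits).
Byte 2: 0x99 = 10011001 (10xxxxxx ✓), payload 011001.
Byte 3: 0x85 = 10000101 (10xxxxxx ✓), payload 000101.
Concatenate: 1100011001000101 = 0xC645 (16 bits → U+C645).

U+C645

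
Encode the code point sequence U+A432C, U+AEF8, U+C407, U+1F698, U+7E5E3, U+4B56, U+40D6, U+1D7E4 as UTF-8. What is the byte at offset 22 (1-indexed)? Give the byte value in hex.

0xE4

1-indexed offset 22 is 0-indexed offset 21.
U+A432C → 4-byte form F2 A4 8C AC at offsets 0–3.
U+AEF8 → 3-byte form EA BB B8 at offsets 4–6.
U+C407 → 3-byte form EC 90 87 at offsets 7–9.
U+1F698 → 4-byte form F0 9F 9A 98 at offsets 10–13.
U+7E5E3 → 4-byte form F1 BE 97 A3 at offsets 14–17.
U+4B56 → 3-byte form E4 AD 96 at offsets 18–20.
U+40D6 → 3-byte form E4 83 96 at offsets 21–23.
Offset 21 falls in char 7's range; it's byte 1 of E4 83 96 = 0xE4.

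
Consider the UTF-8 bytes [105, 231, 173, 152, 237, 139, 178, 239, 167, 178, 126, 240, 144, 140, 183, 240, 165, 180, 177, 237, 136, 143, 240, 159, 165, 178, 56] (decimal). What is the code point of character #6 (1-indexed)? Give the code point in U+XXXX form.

U+10337

Offset 0: leading byte 0x69 = 01101001 → 1-byte char #1 = 69.
Offset 1: leading byte 0xE7 = 11100111 → 3-byte char #2 = E7 AD 98.
Offset 4: leading byte 0xED = 11101101 → 3-byte char #3 = ED 8B B2.
Offset 7: leading byte 0xEF = 11101111 → 3-byte char #4 = EF A7 B2.
Offset 10: leading byte 0x7E = 01111110 → 1-byte char #5 = 7E.
Offset 11: leading byte 0xF0 = 11110000 → 4-byte char #6 = F0 90 8C B7.
Leading byte 0xF0 = 11110000 matches 11110xxx → 4-byte sequence.
Byte 1: 0xF0 = 11110000, payload 000 (3 bits).
Byte 2: 0x90 = 10010000 (10xxxxxx ✓), payload 010000.
Byte 3: 0x8C = 10001100 (10xxxxxx ✓), payload 001100.
Byte 4: 0xB7 = 10110111 (10xxxxxx ✓), payload 110111.
Concatenate: 000010000001100110111 = 0x10337 (21 bits → U+10337).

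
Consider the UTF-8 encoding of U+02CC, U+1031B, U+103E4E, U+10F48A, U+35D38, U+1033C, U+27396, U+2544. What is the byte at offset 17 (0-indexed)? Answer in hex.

0xB8

U+02CC → 2-byte form CB 8C at offsets 0–1.
U+1031B → 4-byte form F0 90 8C 9B at offsets 2–5.
U+103E4E → 4-byte form F4 83 B9 8E at offsets 6–9.
U+10F48A → 4-byte form F4 8F 92 8A at offsets 10–13.
U+35D38 → 4-byte form F0 B5 B4 B8 at offsets 14–17.
Offset 17 falls in char 5's range; it's byte 4 of F0 B5 B4 B8 = 0xB8.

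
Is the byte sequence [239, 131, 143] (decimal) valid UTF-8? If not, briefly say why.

valid

Leading byte 0xEF = 11101111 → 3-byte form.
Continuation bytes 0x83=10000011, 0x8F=10001111 all match 10xxxxxx.
Decoded value 0xF0CF is ≥ 0x800 (shortest form) and not a surrogate.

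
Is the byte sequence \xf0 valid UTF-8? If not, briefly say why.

invalid (sequence truncated)

Leading byte 0xF0 = 11110000 → 4-byte form, but only 1 byte is present.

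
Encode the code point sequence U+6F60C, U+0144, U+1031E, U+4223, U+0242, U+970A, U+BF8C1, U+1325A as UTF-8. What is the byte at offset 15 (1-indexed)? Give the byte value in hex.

1-indexed offset 15 is 0-indexed offset 14.
U+6F60C → 4-byte form F1 AF 98 8C at offsets 0–3.
U+0144 → 2-byte form C5 84 at offsets 4–5.
U+1031E → 4-byte form F0 90 8C 9E at offsets 6–9.
U+4223 → 3-byte form E4 88 A3 at offsets 10–12.
U+0242 → 2-byte form C9 82 at offsets 13–14.
Offset 14 falls in char 5's range; it's byte 2 of C9 82 = 0x82.

0x82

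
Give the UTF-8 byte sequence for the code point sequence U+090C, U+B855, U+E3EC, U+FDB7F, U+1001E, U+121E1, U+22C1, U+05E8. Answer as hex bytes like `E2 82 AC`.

U+090C: 3-byte form → E0 A4 8C.
U+B855: 3-byte form → EB A1 95.
U+E3EC: 3-byte form → EE 8F AC.
U+FDB7F: 4-byte form → F3 BD AD BF.
U+1001E: 4-byte form → F0 90 80 9E.
U+121E1: 4-byte form → F0 92 87 A1.
U+22C1: 3-byte form → E2 8B 81.
U+05E8: 2-byte form → D7 A8.
Concatenated (26 bytes): E0 A4 8C EB A1 95 EE 8F AC F3 BD AD BF F0 90 80 9E F0 92 87 A1 E2 8B 81 D7 A8.

E0 A4 8C EB A1 95 EE 8F AC F3 BD AD BF F0 90 80 9E F0 92 87 A1 E2 8B 81 D7 A8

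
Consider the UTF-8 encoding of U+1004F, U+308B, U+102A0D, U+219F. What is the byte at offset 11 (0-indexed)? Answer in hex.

0xE2

U+1004F → 4-byte form F0 90 81 8F at offsets 0–3.
U+308B → 3-byte form E3 82 8B at offsets 4–6.
U+102A0D → 4-byte form F4 82 A8 8D at offsets 7–10.
U+219F → 3-byte form E2 86 9F at offsets 11–13.
Offset 11 falls in char 4's range; it's byte 1 of E2 86 9F = 0xE2.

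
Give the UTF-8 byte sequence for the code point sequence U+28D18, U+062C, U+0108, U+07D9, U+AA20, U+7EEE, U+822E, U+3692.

F0 A8 B4 98 D8 AC C4 88 DF 99 EA A8 A0 E7 BB AE E8 88 AE E3 9A 92

U+28D18: 4-byte form → F0 A8 B4 98.
U+062C: 2-byte form → D8 AC.
U+0108: 2-byte form → C4 88.
U+07D9: 2-byte form → DF 99.
U+AA20: 3-byte form → EA A8 A0.
U+7EEE: 3-byte form → E7 BB AE.
U+822E: 3-byte form → E8 88 AE.
U+3692: 3-byte form → E3 9A 92.
Concatenated (22 bytes): F0 A8 B4 98 D8 AC C4 88 DF 99 EA A8 A0 E7 BB AE E8 88 AE E3 9A 92.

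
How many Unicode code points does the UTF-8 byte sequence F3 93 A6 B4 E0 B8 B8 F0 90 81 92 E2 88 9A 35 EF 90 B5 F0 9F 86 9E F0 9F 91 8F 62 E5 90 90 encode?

Byte at offset 0: 0xF3 = 11110011 → 4-byte char (#1). Advance 4.
Byte at offset 4: 0xE0 = 11100000 → 3-byte char (#2). Advance 3.
Byte at offset 7: 0xF0 = 11110000 → 4-byte char (#3). Advance 4.
Byte at offset 11: 0xE2 = 11100010 → 3-byte char (#4). Advance 3.
Byte at offset 14: 0x35 = 00110101 → 1-byte char (#5). Advance 1.
Byte at offset 15: 0xEF = 11101111 → 3-byte char (#6). Advance 3.
Byte at offset 18: 0xF0 = 11110000 → 4-byte char (#7). Advance 4.
Byte at offset 22: 0xF0 = 11110000 → 4-byte char (#8). Advance 4.
Byte at offset 26: 0x62 = 01100010 → 1-byte char (#9). Advance 1.
Byte at offset 27: 0xE5 = 11100101 → 3-byte char (#10). Advance 3.
Reached end at offset 30 after 10 code points.

10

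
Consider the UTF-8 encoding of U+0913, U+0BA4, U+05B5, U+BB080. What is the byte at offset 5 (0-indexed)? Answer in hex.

U+0913 → 3-byte form E0 A4 93 at offsets 0–2.
U+0BA4 → 3-byte form E0 AE A4 at offsets 3–5.
Offset 5 falls in char 2's range; it's byte 3 of E0 AE A4 = 0xA4.

0xA4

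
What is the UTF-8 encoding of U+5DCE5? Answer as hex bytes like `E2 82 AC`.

F1 9D B3 A5

U+5DCE5 = 0x5DCE5 = 384229 decimal. In range U+10000–U+10FFFF → 4-byte form: 11110xxx 10xxxxxx 10xxxxxx 10xxxxxx.
Binary (21 bits): 001011101110011100101.
Split 3+6+6+6: 001 | 011101 | 110011 | 100101.
Byte 1: 11110001 = 0xF1.
Byte 2: 10011101 = 0x9D.
Byte 3: 10110011 = 0xB3.
Byte 4: 10100101 = 0xA5.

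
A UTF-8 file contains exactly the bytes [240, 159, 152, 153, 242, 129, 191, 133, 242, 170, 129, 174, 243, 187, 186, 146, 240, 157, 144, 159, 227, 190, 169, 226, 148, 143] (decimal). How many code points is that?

7

Byte at offset 0: 0xF0 = 11110000 → 4-byte char (#1). Advance 4.
Byte at offset 4: 0xF2 = 11110010 → 4-byte char (#2). Advance 4.
Byte at offset 8: 0xF2 = 11110010 → 4-byte char (#3). Advance 4.
Byte at offset 12: 0xF3 = 11110011 → 4-byte char (#4). Advance 4.
Byte at offset 16: 0xF0 = 11110000 → 4-byte char (#5). Advance 4.
Byte at offset 20: 0xE3 = 11100011 → 3-byte char (#6). Advance 3.
Byte at offset 23: 0xE2 = 11100010 → 3-byte char (#7). Advance 3.
Reached end at offset 26 after 7 code points.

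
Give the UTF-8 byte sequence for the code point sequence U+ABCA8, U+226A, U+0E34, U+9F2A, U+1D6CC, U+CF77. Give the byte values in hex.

F2 AB B2 A8 E2 89 AA E0 B8 B4 E9 BC AA F0 9D 9B 8C EC BD B7

U+ABCA8: 4-byte form → F2 AB B2 A8.
U+226A: 3-byte form → E2 89 AA.
U+0E34: 3-byte form → E0 B8 B4.
U+9F2A: 3-byte form → E9 BC AA.
U+1D6CC: 4-byte form → F0 9D 9B 8C.
U+CF77: 3-byte form → EC BD B7.
Concatenated (20 bytes): F2 AB B2 A8 E2 89 AA E0 B8 B4 E9 BC AA F0 9D 9B 8C EC BD B7.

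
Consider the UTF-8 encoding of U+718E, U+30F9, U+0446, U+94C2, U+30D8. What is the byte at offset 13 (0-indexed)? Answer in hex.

0x98

U+718E → 3-byte form E7 86 8E at offsets 0–2.
U+30F9 → 3-byte form E3 83 B9 at offsets 3–5.
U+0446 → 2-byte form D1 86 at offsets 6–7.
U+94C2 → 3-byte form E9 93 82 at offsets 8–10.
U+30D8 → 3-byte form E3 83 98 at offsets 11–13.
Offset 13 falls in char 5's range; it's byte 3 of E3 83 98 = 0x98.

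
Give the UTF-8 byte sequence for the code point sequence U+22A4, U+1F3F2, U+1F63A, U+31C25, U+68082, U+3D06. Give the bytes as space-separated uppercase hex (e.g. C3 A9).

U+22A4: 3-byte form → E2 8A A4.
U+1F3F2: 4-byte form → F0 9F 8F B2.
U+1F63A: 4-byte form → F0 9F 98 BA.
U+31C25: 4-byte form → F0 B1 B0 A5.
U+68082: 4-byte form → F1 A8 82 82.
U+3D06: 3-byte form → E3 B4 86.
Concatenated (22 bytes): E2 8A A4 F0 9F 8F B2 F0 9F 98 BA F0 B1 B0 A5 F1 A8 82 82 E3 B4 86.

E2 8A A4 F0 9F 8F B2 F0 9F 98 BA F0 B1 B0 A5 F1 A8 82 82 E3 B4 86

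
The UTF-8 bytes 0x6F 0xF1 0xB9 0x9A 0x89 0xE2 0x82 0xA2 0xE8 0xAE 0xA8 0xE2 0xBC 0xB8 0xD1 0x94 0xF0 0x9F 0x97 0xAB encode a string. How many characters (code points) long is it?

Byte at offset 0: 0x6F = 01101111 → 1-byte char (#1). Advance 1.
Byte at offset 1: 0xF1 = 11110001 → 4-byte char (#2). Advance 4.
Byte at offset 5: 0xE2 = 11100010 → 3-byte char (#3). Advance 3.
Byte at offset 8: 0xE8 = 11101000 → 3-byte char (#4). Advance 3.
Byte at offset 11: 0xE2 = 11100010 → 3-byte char (#5). Advance 3.
Byte at offset 14: 0xD1 = 11010001 → 2-byte char (#6). Advance 2.
Byte at offset 16: 0xF0 = 11110000 → 4-byte char (#7). Advance 4.
Reached end at offset 20 after 7 code points.

7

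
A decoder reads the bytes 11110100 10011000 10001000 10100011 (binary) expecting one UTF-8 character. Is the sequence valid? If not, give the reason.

Leading byte 0xF4 = 11110100 → 4-byte form.
Payload = 0x118223, which exceeds U+10FFFF, the maximum Unicode code point. (Leading bytes F5–FF, or F4 followed by ≥ 0x90, are invalid.)

invalid (encodes a value above U+10FFFF)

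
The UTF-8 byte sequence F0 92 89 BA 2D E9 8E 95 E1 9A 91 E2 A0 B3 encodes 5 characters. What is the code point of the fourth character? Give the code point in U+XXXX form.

U+1691

Offset 0: leading byte 0xF0 = 11110000 → 4-byte char #1 = F0 92 89 BA.
Offset 4: leading byte 0x2D = 00101101 → 1-byte char #2 = 2D.
Offset 5: leading byte 0xE9 = 11101001 → 3-byte char #3 = E9 8E 95.
Offset 8: leading byte 0xE1 = 11100001 → 3-byte char #4 = E1 9A 91.
Leading byte 0xE1 = 11100001 matches 1110xxxx → 3-byte sequence.
Byte 1: 0xE1 = 11100001, payload 0001 (4 bits).
Byte 2: 0x9A = 10011010 (10xxxxxx ✓), payload 011010.
Byte 3: 0x91 = 10010001 (10xxxxxx ✓), payload 010001.
Concatenate: 0001011010010001 = 0x1691 (16 bits → U+1691).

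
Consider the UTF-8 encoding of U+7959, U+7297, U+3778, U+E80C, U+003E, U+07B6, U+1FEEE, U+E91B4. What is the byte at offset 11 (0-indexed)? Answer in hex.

U+7959 → 3-byte form E7 A5 99 at offsets 0–2.
U+7297 → 3-byte form E7 8A 97 at offsets 3–5.
U+3778 → 3-byte form E3 9D B8 at offsets 6–8.
U+E80C → 3-byte form EE A0 8C at offsets 9–11.
Offset 11 falls in char 4's range; it's byte 3 of EE A0 8C = 0x8C.

0x8C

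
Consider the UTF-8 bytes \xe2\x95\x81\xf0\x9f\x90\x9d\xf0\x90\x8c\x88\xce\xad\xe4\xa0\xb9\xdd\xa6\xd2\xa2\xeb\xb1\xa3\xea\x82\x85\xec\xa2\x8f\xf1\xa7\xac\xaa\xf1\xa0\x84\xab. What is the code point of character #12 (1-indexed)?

Offset 0: leading byte 0xE2 = 11100010 → 3-byte char #1 = E2 95 81.
Offset 3: leading byte 0xF0 = 11110000 → 4-byte char #2 = F0 9F 90 9D.
Offset 7: leading byte 0xF0 = 11110000 → 4-byte char #3 = F0 90 8C 88.
Offset 11: leading byte 0xCE = 11001110 → 2-byte char #4 = CE AD.
Offset 13: leading byte 0xE4 = 11100100 → 3-byte char #5 = E4 A0 B9.
Offset 16: leading byte 0xDD = 11011101 → 2-byte char #6 = DD A6.
Offset 18: leading byte 0xD2 = 11010010 → 2-byte char #7 = D2 A2.
Offset 20: leading byte 0xEB = 11101011 → 3-byte char #8 = EB B1 A3.
Offset 23: leading byte 0xEA = 11101010 → 3-byte char #9 = EA 82 85.
Offset 26: leading byte 0xEC = 11101100 → 3-byte char #10 = EC A2 8F.
Offset 29: leading byte 0xF1 = 11110001 → 4-byte char #11 = F1 A7 AC AA.
Offset 33: leading byte 0xF1 = 11110001 → 4-byte char #12 = F1 A0 84 AB.
Leading byte 0xF1 = 11110001 matches 11110xxx → 4-byte sequence.
Byte 1: 0xF1 = 11110001, payload 001 (3 bits).
Byte 2: 0xA0 = 10100000 (10xxxxxx ✓), payload 100000.
Byte 3: 0x84 = 10000100 (10xxxxxx ✓), payload 000100.
Byte 4: 0xAB = 10101011 (10xxxxxx ✓), payload 101011.
Concatenate: 001100000000100101011 = 0x6012B (21 bits → U+6012B).

U+6012B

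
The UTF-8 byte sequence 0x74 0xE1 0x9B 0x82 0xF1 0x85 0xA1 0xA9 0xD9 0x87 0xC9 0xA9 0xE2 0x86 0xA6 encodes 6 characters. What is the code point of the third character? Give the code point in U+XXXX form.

U+45869

Offset 0: leading byte 0x74 = 01110100 → 1-byte char #1 = 74.
Offset 1: leading byte 0xE1 = 11100001 → 3-byte char #2 = E1 9B 82.
Offset 4: leading byte 0xF1 = 11110001 → 4-byte char #3 = F1 85 A1 A9.
Leading byte 0xF1 = 11110001 matches 11110xxx → 4-byte sequence.
Byte 1: 0xF1 = 11110001, payload 001 (3 bits).
Byte 2: 0x85 = 10000101 (10xxxxxx ✓), payload 000101.
Byte 3: 0xA1 = 10100001 (10xxxxxx ✓), payload 100001.
Byte 4: 0xA9 = 10101001 (10xxxxxx ✓), payload 101001.
Concatenate: 001000101100001101001 = 0x45869 (21 bits → U+45869).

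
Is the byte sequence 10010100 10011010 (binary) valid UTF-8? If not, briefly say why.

Byte 0x94 = 10010100 has the form 10xxxxxx — a continuation byte — but there is no preceding leading byte.

invalid (continuation byte with no leading byte)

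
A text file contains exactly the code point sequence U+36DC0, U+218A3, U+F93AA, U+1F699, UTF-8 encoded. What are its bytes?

F0 B6 B7 80 F0 A1 A2 A3 F3 B9 8E AA F0 9F 9A 99

U+36DC0: 4-byte form → F0 B6 B7 80.
U+218A3: 4-byte form → F0 A1 A2 A3.
U+F93AA: 4-byte form → F3 B9 8E AA.
U+1F699: 4-byte form → F0 9F 9A 99.
Concatenated (16 bytes): F0 B6 B7 80 F0 A1 A2 A3 F3 B9 8E AA F0 9F 9A 99.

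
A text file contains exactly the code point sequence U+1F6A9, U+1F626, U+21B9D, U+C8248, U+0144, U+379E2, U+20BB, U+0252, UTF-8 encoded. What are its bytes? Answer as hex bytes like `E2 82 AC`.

F0 9F 9A A9 F0 9F 98 A6 F0 A1 AE 9D F3 88 89 88 C5 84 F0 B7 A7 A2 E2 82 BB C9 92

U+1F6A9: 4-byte form → F0 9F 9A A9.
U+1F626: 4-byte form → F0 9F 98 A6.
U+21B9D: 4-byte form → F0 A1 AE 9D.
U+C8248: 4-byte form → F3 88 89 88.
U+0144: 2-byte form → C5 84.
U+379E2: 4-byte form → F0 B7 A7 A2.
U+20BB: 3-byte form → E2 82 BB.
U+0252: 2-byte form → C9 92.
Concatenated (27 bytes): F0 9F 9A A9 F0 9F 98 A6 F0 A1 AE 9D F3 88 89 88 C5 84 F0 B7 A7 A2 E2 82 BB C9 92.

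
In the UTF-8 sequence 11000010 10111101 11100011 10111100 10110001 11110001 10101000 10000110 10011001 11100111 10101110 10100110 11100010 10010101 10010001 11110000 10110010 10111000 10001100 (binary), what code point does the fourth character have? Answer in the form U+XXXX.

Offset 0: leading byte 0xC2 = 11000010 → 2-byte char #1 = C2 BD.
Offset 2: leading byte 0xE3 = 11100011 → 3-byte char #2 = E3 BC B1.
Offset 5: leading byte 0xF1 = 11110001 → 4-byte char #3 = F1 A8 86 99.
Offset 9: leading byte 0xE7 = 11100111 → 3-byte char #4 = E7 AE A6.
Leading byte 0xE7 = 11100111 matches 1110xxxx → 3-byte sequence.
Byte 1: 0xE7 = 11100111, payload 0111 (4 bits).
Byte 2: 0xAE = 10101110 (10xxxxxx ✓), payload 101110.
Byte 3: 0xA6 = 10100110 (10xxxxxx ✓), payload 100110.
Concatenate: 0111101110100110 = 0x7BA6 (16 bits → U+7BA6).

U+7BA6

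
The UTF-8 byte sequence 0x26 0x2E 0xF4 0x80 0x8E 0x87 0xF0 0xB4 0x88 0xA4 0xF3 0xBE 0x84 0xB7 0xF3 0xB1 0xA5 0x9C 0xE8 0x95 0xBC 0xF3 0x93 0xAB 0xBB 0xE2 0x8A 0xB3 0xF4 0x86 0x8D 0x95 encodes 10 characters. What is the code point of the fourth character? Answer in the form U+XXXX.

U+34224

Offset 0: leading byte 0x26 = 00100110 → 1-byte char #1 = 26.
Offset 1: leading byte 0x2E = 00101110 → 1-byte char #2 = 2E.
Offset 2: leading byte 0xF4 = 11110100 → 4-byte char #3 = F4 80 8E 87.
Offset 6: leading byte 0xF0 = 11110000 → 4-byte char #4 = F0 B4 88 A4.
Leading byte 0xF0 = 11110000 matches 11110xxx → 4-byte sequence.
Byte 1: 0xF0 = 11110000, payload 000 (3 bits).
Byte 2: 0xB4 = 10110100 (10xxxxxx ✓), payload 110100.
Byte 3: 0x88 = 10001000 (10xxxxxx ✓), payload 001000.
Byte 4: 0xA4 = 10100100 (10xxxxxx ✓), payload 100100.
Concatenate: 000110100001000100100 = 0x34224 (21 bits → U+34224).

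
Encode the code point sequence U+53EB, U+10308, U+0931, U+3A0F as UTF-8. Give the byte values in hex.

E5 8F AB F0 90 8C 88 E0 A4 B1 E3 A8 8F

U+53EB: 3-byte form → E5 8F AB.
U+10308: 4-byte form → F0 90 8C 88.
U+0931: 3-byte form → E0 A4 B1.
U+3A0F: 3-byte form → E3 A8 8F.
Concatenated (13 bytes): E5 8F AB F0 90 8C 88 E0 A4 B1 E3 A8 8F.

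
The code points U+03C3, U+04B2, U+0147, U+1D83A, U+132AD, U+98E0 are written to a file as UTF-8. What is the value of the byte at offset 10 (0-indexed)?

0xF0

U+03C3 → 2-byte form CF 83 at offsets 0–1.
U+04B2 → 2-byte form D2 B2 at offsets 2–3.
U+0147 → 2-byte form C5 87 at offsets 4–5.
U+1D83A → 4-byte form F0 9D A0 BA at offsets 6–9.
U+132AD → 4-byte form F0 93 8A AD at offsets 10–13.
Offset 10 falls in char 5's range; it's byte 1 of F0 93 8A AD = 0xF0.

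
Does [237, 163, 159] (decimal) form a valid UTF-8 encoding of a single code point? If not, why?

Structurally a 3-byte sequence; payload = 0xD8DF.
But 0xD8DF is in U+D800–U+DFFF, the surrogate range. Surrogates are not Unicode scalar values and are forbidden in UTF-8.

invalid (encodes a surrogate (U+D800–U+DFFF))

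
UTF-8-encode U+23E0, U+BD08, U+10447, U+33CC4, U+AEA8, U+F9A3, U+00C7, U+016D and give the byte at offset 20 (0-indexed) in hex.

0xC3

U+23E0 → 3-byte form E2 8F A0 at offsets 0–2.
U+BD08 → 3-byte form EB B4 88 at offsets 3–5.
U+10447 → 4-byte form F0 90 91 87 at offsets 6–9.
U+33CC4 → 4-byte form F0 B3 B3 84 at offsets 10–13.
U+AEA8 → 3-byte form EA BA A8 at offsets 14–16.
U+F9A3 → 3-byte form EF A6 A3 at offsets 17–19.
U+00C7 → 2-byte form C3 87 at offsets 20–21.
Offset 20 falls in char 7's range; it's byte 1 of C3 87 = 0xC3.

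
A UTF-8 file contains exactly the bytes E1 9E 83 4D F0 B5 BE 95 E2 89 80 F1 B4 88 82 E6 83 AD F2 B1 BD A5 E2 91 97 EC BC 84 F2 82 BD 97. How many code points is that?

Byte at offset 0: 0xE1 = 11100001 → 3-byte char (#1). Advance 3.
Byte at offset 3: 0x4D = 01001101 → 1-byte char (#2). Advance 1.
Byte at offset 4: 0xF0 = 11110000 → 4-byte char (#3). Advance 4.
Byte at offset 8: 0xE2 = 11100010 → 3-byte char (#4). Advance 3.
Byte at offset 11: 0xF1 = 11110001 → 4-byte char (#5). Advance 4.
Byte at offset 15: 0xE6 = 11100110 → 3-byte char (#6). Advance 3.
Byte at offset 18: 0xF2 = 11110010 → 4-byte char (#7). Advance 4.
Byte at offset 22: 0xE2 = 11100010 → 3-byte char (#8). Advance 3.
Byte at offset 25: 0xEC = 11101100 → 3-byte char (#9). Advance 3.
Byte at offset 28: 0xF2 = 11110010 → 4-byte char (#10). Advance 4.
Reached end at offset 32 after 10 code points.

10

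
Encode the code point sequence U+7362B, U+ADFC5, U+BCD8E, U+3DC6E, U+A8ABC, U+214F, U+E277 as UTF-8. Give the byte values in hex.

F1 B3 98 AB F2 AD BF 85 F2 BC B6 8E F0 BD B1 AE F2 A8 AA BC E2 85 8F EE 89 B7

U+7362B: 4-byte form → F1 B3 98 AB.
U+ADFC5: 4-byte form → F2 AD BF 85.
U+BCD8E: 4-byte form → F2 BC B6 8E.
U+3DC6E: 4-byte form → F0 BD B1 AE.
U+A8ABC: 4-byte form → F2 A8 AA BC.
U+214F: 3-byte form → E2 85 8F.
U+E277: 3-byte form → EE 89 B7.
Concatenated (26 bytes): F1 B3 98 AB F2 AD BF 85 F2 BC B6 8E F0 BD B1 AE F2 A8 AA BC E2 85 8F EE 89 B7.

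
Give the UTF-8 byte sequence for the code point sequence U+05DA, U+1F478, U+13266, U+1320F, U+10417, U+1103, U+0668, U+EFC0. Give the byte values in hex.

U+05DA: 2-byte form → D7 9A.
U+1F478: 4-byte form → F0 9F 91 B8.
U+13266: 4-byte form → F0 93 89 A6.
U+1320F: 4-byte form → F0 93 88 8F.
U+10417: 4-byte form → F0 90 90 97.
U+1103: 3-byte form → E1 84 83.
U+0668: 2-byte form → D9 A8.
U+EFC0: 3-byte form → EE BF 80.
Concatenated (26 bytes): D7 9A F0 9F 91 B8 F0 93 89 A6 F0 93 88 8F F0 90 90 97 E1 84 83 D9 A8 EE BF 80.

D7 9A F0 9F 91 B8 F0 93 89 A6 F0 93 88 8F F0 90 90 97 E1 84 83 D9 A8 EE BF 80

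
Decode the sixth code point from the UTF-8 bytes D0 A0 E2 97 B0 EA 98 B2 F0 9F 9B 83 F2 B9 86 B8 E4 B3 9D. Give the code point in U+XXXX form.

Offset 0: leading byte 0xD0 = 11010000 → 2-byte char #1 = D0 A0.
Offset 2: leading byte 0xE2 = 11100010 → 3-byte char #2 = E2 97 B0.
Offset 5: leading byte 0xEA = 11101010 → 3-byte char #3 = EA 98 B2.
Offset 8: leading byte 0xF0 = 11110000 → 4-byte char #4 = F0 9F 9B 83.
Offset 12: leading byte 0xF2 = 11110010 → 4-byte char #5 = F2 B9 86 B8.
Offset 16: leading byte 0xE4 = 11100100 → 3-byte char #6 = E4 B3 9D.
Leading byte 0xE4 = 11100100 matches 1110xxxx → 3-byte sequence.
Byte 1: 0xE4 = 11100100, payload 0100 (4 bits).
Byte 2: 0xB3 = 10110011 (10xxxxxx ✓), payload 110011.
Byte 3: 0x9D = 10011101 (10xxxxxx ✓), payload 011101.
Concatenate: 0100110011011101 = 0x4CDD (16 bits → U+4CDD).

U+4CDD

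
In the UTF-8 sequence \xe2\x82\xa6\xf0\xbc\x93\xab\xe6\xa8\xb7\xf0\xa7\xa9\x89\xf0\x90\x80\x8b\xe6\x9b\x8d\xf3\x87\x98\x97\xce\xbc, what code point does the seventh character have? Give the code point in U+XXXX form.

U+C7617

Offset 0: leading byte 0xE2 = 11100010 → 3-byte char #1 = E2 82 A6.
Offset 3: leading byte 0xF0 = 11110000 → 4-byte char #2 = F0 BC 93 AB.
Offset 7: leading byte 0xE6 = 11100110 → 3-byte char #3 = E6 A8 B7.
Offset 10: leading byte 0xF0 = 11110000 → 4-byte char #4 = F0 A7 A9 89.
Offset 14: leading byte 0xF0 = 11110000 → 4-byte char #5 = F0 90 80 8B.
Offset 18: leading byte 0xE6 = 11100110 → 3-byte char #6 = E6 9B 8D.
Offset 21: leading byte 0xF3 = 11110011 → 4-byte char #7 = F3 87 98 97.
Leading byte 0xF3 = 11110011 matches 11110xxx → 4-byte sequence.
Byte 1: 0xF3 = 11110011, payload 011 (3 bits).
Byte 2: 0x87 = 10000111 (10xxxxxx ✓), payload 000111.
Byte 3: 0x98 = 10011000 (10xxxxxx ✓), payload 011000.
Byte 4: 0x97 = 10010111 (10xxxxxx ✓), payload 010111.
Concatenate: 011000111011000010111 = 0xC7617 (21 bits → U+C7617).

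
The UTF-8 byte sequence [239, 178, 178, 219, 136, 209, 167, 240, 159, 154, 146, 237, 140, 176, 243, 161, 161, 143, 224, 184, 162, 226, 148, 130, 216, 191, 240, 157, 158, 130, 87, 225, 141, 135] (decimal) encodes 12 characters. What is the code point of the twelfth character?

Offset 0: leading byte 0xEF = 11101111 → 3-byte char #1 = EF B2 B2.
Offset 3: leading byte 0xDB = 11011011 → 2-byte char #2 = DB 88.
Offset 5: leading byte 0xD1 = 11010001 → 2-byte char #3 = D1 A7.
Offset 7: leading byte 0xF0 = 11110000 → 4-byte char #4 = F0 9F 9A 92.
Offset 11: leading byte 0xED = 11101101 → 3-byte char #5 = ED 8C B0.
Offset 14: leading byte 0xF3 = 11110011 → 4-byte char #6 = F3 A1 A1 8F.
Offset 18: leading byte 0xE0 = 11100000 → 3-byte char #7 = E0 B8 A2.
Offset 21: leading byte 0xE2 = 11100010 → 3-byte char #8 = E2 94 82.
Offset 24: leading byte 0xD8 = 11011000 → 2-byte char #9 = D8 BF.
Offset 26: leading byte 0xF0 = 11110000 → 4-byte char #10 = F0 9D 9E 82.
Offset 30: leading byte 0x57 = 01010111 → 1-byte char #11 = 57.
Offset 31: leading byte 0xE1 = 11100001 → 3-byte char #12 = E1 8D 87.
Leading byte 0xE1 = 11100001 matches 1110xxxx → 3-byte sequence.
Byte 1: 0xE1 = 11100001, payload 0001 (4 bits).
Byte 2: 0x8D = 10001101 (10xxxxxx ✓), payload 001101.
Byte 3: 0x87 = 10000111 (10xxxxxx ✓), payload 000111.
Concatenate: 0001001101000111 = 0x1347 (16 bits → U+1347).

U+1347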